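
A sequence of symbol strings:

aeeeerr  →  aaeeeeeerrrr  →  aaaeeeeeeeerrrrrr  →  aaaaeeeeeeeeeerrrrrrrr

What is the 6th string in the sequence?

aaaaaaeeeeeeeeeeeeeerrrrrrrrrrrr

Each string has the form a^{n} e^{2n+2} r^{2n} (n = 1, 2, …).
For term 6, n = 6, so the run lengths are 6, 14, 12.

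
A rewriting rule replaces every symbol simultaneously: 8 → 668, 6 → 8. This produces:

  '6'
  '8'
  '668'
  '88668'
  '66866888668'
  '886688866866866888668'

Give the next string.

Rewriting the 21 symbols of 886688866866866888668 one by one yields 668 668 8 8 668 668 668 8 8 668 8 8 668 8 8 668 668 668 8 8 668; concatenated:

6686688866866866888668886688866866866888668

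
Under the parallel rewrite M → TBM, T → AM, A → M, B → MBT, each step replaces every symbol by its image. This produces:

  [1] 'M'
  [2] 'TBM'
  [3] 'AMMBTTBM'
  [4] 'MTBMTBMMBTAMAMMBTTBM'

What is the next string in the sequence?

Replace each of the 20 characters of MTBMTBMMBTAMAMMBTTBM in place — TBM AM MBT TBM AM MBT TBM TBM MBT AM M TBM M TBM TBM MBT AM AM MBT TBM — and concatenate.

TBMAMMBTTBMAMMBTTBMTBMMBTAMMTBMMTBMTBMMBTAMAMMBTTBM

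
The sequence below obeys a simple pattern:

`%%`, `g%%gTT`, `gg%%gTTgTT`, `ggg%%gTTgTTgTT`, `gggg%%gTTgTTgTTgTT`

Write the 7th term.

gggggg%%gTTgTTgTTgTTgTTgTT

Every step adds g to the front and gTT to the end of the previous string.
From gggg%%gTTgTTgTTgTT, 2 further steps: gggg%%gTTgTTgTTgTT → ggggg%%gTTgTTgTTgTTgTT → (answer).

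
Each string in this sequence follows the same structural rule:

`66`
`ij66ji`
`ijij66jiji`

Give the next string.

Each term wraps the previous one in ij on the left and ji on the right.
So the next term is ij·ijij66jiji·ji.

ijijij66jijiji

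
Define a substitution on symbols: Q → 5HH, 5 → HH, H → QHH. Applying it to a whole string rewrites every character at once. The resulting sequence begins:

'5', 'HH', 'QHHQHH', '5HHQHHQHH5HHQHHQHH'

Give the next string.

HHQHHQHH5HHQHHQHH5HHQHHQHHHHQHHQHH5HHQHHQHH5HHQHHQHH

φ(5HHQHHQHH5HHQHHQHH) expands symbol-by-symbol to HH QHH QHH 5HH QHH QHH 5HH QHH QHH HH QHH QHH 5HH QHH QHH 5HH QHH QHH; joining the 18 pieces gives the next term.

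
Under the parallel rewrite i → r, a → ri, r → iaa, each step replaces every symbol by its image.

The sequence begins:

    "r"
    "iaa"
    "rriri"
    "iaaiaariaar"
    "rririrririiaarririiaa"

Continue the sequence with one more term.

iaaiaariaariaaiaariaarrririiaaiaariaarrriri

Replace each of the 21 characters of rririrririiaarririiaa in place — iaa iaa r iaa r iaa iaa r iaa r r ri ri iaa iaa r iaa r r ri ri — and concatenate.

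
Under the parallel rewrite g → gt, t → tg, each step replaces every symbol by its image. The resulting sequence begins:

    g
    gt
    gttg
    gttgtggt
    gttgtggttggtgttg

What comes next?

Applying the rule to each of the 16 symbols of gttgtggttggtgttg gives the pieces gt tg tg gt tg gt gt tg tg gt gt tg gt tg tg gt, which concatenate to the answer.

gttgtggttggtgttgtggtgttggttgtggt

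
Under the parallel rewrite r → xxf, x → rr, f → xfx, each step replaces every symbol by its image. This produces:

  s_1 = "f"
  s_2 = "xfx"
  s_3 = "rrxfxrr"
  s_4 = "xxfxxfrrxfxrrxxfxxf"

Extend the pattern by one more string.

rrrrxfxrrrrxfxxxfxxfrrxfxrrxxfxxfrrrrxfxrrrrxfx

Applying the rule to each of the 19 symbols of xxfxxfrrxfxrrxxfxxf gives the pieces rr rr xfx rr rr xfx xxf xxf rr xfx rr xxf xxf rr rr xfx rr rr xfx, which concatenate to the answer.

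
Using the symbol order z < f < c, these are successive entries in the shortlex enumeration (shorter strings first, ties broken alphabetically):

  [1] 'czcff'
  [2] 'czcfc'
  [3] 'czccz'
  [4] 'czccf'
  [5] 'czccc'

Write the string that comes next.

cfzzz

Treat czccc as a base-3 numeral over the given alphabet and add one, carrying through any trailing c's.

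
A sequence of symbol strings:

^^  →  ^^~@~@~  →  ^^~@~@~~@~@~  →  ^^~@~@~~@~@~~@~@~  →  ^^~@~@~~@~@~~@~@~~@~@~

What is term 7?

The strings grow by a fixed suffix ~@~@~ each time.
From ^^~@~@~~@~@~~@~@~~@~@~, 2 further steps: ^^~@~@~~@~@~~@~@~~@~@~ → ^^~@~@~~@~@~~@~@~~@~@~~@~@~ → (answer).

^^~@~@~~@~@~~@~@~~@~@~~@~@~~@~@~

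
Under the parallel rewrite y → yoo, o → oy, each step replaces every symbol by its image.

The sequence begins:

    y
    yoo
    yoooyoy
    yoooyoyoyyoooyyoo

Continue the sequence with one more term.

yoooyoyoyyoooyyoooyyooyoooyoyoyyooyoooyoy

Applying the rule to each of the 17 symbols of yoooyoyoyyoooyyoo gives the pieces yoo oy oy oy yoo oy yoo oy yoo yoo oy oy oy yoo yoo oy oy, which concatenate to the answer.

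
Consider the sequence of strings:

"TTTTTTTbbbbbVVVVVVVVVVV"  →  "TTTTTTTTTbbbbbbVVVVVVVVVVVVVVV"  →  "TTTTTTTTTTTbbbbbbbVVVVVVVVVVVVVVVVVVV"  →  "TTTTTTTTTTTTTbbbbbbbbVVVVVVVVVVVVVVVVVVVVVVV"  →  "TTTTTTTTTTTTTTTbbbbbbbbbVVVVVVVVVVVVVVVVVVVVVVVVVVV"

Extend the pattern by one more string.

Reading off run lengths: T runs 7, 9, 11, 13, 15; b runs 5, 6, 7, 8, 9; V runs 11, 15, 19, 23, 27 — each is linear in n, where the shown terms are n = 2, 3, 4, 5, 6.
Setting n = 7 gives 17, 10, 31 characters in each block.

TTTTTTTTTTTTTTTTTbbbbbbbbbbVVVVVVVVVVVVVVVVVVVVVVVVVVVVVVV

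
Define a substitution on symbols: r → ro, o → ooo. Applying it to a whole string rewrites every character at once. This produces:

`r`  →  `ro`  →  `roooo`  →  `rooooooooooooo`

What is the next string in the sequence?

Replace each of the 14 characters of rooooooooooooo in place — ro ooo ooo ooo ooo ooo ooo ooo ooo ooo ooo ooo ooo ooo — and concatenate.

roooooooooooooooooooooooooooooooooooooooo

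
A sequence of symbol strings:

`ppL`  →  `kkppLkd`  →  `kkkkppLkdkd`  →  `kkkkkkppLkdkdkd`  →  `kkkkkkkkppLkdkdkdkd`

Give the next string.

kkkkkkkkkkppLkdkdkdkdkd

Each term wraps the previous one in kk on the left and kd on the right.
One more step from kkkkkkkkppLkdkdkdkd gives the answer.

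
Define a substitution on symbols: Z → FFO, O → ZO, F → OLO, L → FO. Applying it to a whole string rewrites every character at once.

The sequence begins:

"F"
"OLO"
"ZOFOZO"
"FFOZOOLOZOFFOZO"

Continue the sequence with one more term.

Applying the rule to each of the 15 symbols of FFOZOOLOZOFFOZO gives the pieces OLO OLO ZO FFO ZO ZO FO ZO FFO ZO OLO OLO ZO FFO ZO, which concatenate to the answer.

OLOOLOZOFFOZOZOFOZOFFOZOOLOOLOZOFFOZO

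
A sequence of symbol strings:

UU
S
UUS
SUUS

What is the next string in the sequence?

Each term (from the third on) is the two preceding terms concatenated in order: term 3 = UU·S = UUS.
So term 5 is UUS·SUUS.

UUSSUUS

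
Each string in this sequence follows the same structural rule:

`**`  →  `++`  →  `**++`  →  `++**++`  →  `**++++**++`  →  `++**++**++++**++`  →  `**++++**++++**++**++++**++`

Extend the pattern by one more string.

Each term (from the third on) is the two preceding terms concatenated in order: term 3 = **·++ = **++.
The next term joins ++**++**++++**++ and **++++**++++**++**++++**++.

++**++**++++**++**++++**++++**++**++++**++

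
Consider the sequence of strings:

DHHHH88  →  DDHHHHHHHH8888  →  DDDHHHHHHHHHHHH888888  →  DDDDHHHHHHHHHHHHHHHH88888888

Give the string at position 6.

DDDDDDHHHHHHHHHHHHHHHHHHHHHHHH888888888888

Reading off run lengths: D runs 1, 2, 3, 4; H runs 4, 8, 12, 16; 8 runs 2, 4, 6, 8 — each is linear in n (n = 1, 2, …).
For term 6, n = 6, so the run lengths are 6, 24, 12.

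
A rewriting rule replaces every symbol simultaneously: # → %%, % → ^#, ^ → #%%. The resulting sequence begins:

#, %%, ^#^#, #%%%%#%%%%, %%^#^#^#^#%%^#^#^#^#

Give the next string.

Replace each of the 20 characters of %%^#^#^#^#%%^#^#^#^# in place — ^# ^# #%% %% #%% %% #%% %% #%% %% ^# ^# #%% %% #%% %% #%% %% #%% %% — and concatenate.

^#^##%%%%#%%%%#%%%%#%%%%^#^##%%%%#%%%%#%%%%#%%%%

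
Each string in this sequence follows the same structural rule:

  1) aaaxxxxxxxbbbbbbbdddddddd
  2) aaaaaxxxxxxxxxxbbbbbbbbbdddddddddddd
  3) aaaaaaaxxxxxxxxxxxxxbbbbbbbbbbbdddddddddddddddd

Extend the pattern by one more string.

Term n consists of 2n-1 a's, followed by 3n+1 x's, followed by 2n+3 b's, followed by 4n d's, where the shown terms are n = 2, 3, 4.
For the next term, n = 5, so the run lengths are 9, 16, 13, 20.

aaaaaaaaaxxxxxxxxxxxxxxxxbbbbbbbbbbbbbdddddddddddddddddddd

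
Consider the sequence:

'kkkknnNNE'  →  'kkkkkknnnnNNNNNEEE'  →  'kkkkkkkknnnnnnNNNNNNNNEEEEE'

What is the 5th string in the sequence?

The n-th term is 2n+2 k's then 2n n's then 3n-1 N's then 2n-1 E's (n = 1, 2, …).
For term 5, n = 5, so the run lengths are 12, 10, 14, 9.

kkkkkkkkkkkknnnnnnnnnnNNNNNNNNNNNNNNEEEEEEEEE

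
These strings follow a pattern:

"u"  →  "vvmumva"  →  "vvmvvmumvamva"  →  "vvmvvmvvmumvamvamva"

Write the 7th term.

s(k+1) = vvm·s(k)·mva, so each term gains vvm as a prefix and mva as a suffix.
From vvmvvmvvmumvamvamva, 3 further steps: vvmvvmvvmumvamvamva → vvmvvmvvmvvmumvamvamvamva → vvmvvmvvmvvmvvmumvamvamvamvamva → (answer).

vvmvvmvvmvvmvvmvvmumvamvamvamvamvamva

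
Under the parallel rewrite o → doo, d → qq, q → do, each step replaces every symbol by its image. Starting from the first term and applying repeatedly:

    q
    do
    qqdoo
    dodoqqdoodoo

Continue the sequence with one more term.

qqdooqqdoododoqqdoodooqqdoodoo

Rewriting each symbol of dodoqqdoodoo: d→qq, o→doo, d→qq, o→doo, q→do, q→do, d→qq, o→doo, o→doo, d→qq, o→doo, o→doo, which concatenates to qq doo qq doo do do qq doo doo qq doo doo.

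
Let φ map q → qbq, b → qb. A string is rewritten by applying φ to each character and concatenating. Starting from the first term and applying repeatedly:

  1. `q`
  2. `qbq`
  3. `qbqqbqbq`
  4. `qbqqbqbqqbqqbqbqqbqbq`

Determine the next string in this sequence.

qbqqbqbqqbqqbqbqqbqbqqbqqbqbqqbqqbqbqqbqbqqbqqbqbqqbqbq

φ(qbqqbqbqqbqqbqbqqbqbq) expands symbol-by-symbol to qbq qb qbq qbq qb qbq qb qbq qbq qb qbq qbq qb qbq qb qbq qbq qb qbq qb qbq; joining the 21 pieces gives the next term.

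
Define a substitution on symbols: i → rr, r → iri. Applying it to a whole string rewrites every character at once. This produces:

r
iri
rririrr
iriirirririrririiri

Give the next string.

Rewriting the 19 symbols of iriirirririrririiri one by one yields rr iri rr rr iri rr iri iri rr iri rr iri iri rr iri rr rr iri rr; concatenated:

rririrrrririrririirirririrririirirririrrrririrr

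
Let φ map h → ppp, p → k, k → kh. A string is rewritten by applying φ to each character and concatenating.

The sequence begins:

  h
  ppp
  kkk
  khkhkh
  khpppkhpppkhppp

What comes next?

Rewriting the 15 symbols of khpppkhpppkhppp one by one yields kh ppp k k k kh ppp k k k kh ppp k k k; concatenated:

khpppkkkkhpppkkkkhpppkkk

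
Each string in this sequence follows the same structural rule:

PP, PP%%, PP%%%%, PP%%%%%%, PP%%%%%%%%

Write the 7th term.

PP%%%%%%%%%%%%

Every step adds %% to the end: s(k+1) = s(k)·%%.
From PP%%%%%%%%, 2 further steps: PP%%%%%%%% → PP%%%%%%%%%% → (answer).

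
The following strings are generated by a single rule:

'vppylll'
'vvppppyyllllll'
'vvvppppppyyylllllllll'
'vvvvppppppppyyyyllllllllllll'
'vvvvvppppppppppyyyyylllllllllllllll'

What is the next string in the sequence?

Reading off run lengths: v runs 1, 2, 3, 4, 5; p runs 2, 4, 6, 8, 10; y runs 1, 2, 3, 4, 5; l runs 3, 6, 9, 12, 15 — each is linear in n (n = 1, 2, …).
Setting n = 6 gives 6, 12, 6, 18 characters in each block.

vvvvvvppppppppppppyyyyyyllllllllllllllllll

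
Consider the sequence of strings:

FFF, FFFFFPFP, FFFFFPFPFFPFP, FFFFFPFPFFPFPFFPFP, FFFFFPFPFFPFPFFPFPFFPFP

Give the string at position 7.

Every step adds FFPFP to the end: s(k+1) = s(k)·FFPFP.
From FFFFFPFPFFPFPFFPFPFFPFP, 2 further steps: FFFFFPFPFFPFPFFPFPFFPFP → FFFFFPFPFFPFPFFPFPFFPFPFFPFP → (answer).

FFFFFPFPFFPFPFFPFPFFPFPFFPFPFFPFP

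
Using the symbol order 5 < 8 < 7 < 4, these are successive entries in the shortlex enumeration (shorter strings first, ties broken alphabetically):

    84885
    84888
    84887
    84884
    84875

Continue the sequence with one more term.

84878

Find the rightmost character of 84875 below 4, bump it to the next letter, and reset everything to its right to 5.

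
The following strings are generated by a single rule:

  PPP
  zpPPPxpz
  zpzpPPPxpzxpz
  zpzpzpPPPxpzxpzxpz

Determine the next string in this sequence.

Each term wraps the previous one in zp on the left and xpz on the right.
One more step from zpzpzpPPPxpzxpzxpz gives the answer.

zpzpzpzpPPPxpzxpzxpzxpz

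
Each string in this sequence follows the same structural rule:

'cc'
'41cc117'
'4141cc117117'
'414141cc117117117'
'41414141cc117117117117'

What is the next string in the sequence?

4141414141cc117117117117117

s(k+1) = 41·s(k)·117, so each term gains 41 as a prefix and 117 as a suffix.
One more step from 41414141cc117117117117 gives the answer.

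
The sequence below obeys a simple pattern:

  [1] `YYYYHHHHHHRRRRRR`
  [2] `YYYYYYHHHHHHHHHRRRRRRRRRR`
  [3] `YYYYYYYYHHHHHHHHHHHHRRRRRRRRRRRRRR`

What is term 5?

YYYYYYYYYYYYHHHHHHHHHHHHHHHHHHRRRRRRRRRRRRRRRRRRRRRR

Each string has the form Y^{2n} H^{3n} R^{4n-2}, where the shown terms are n = 2, 3, 4.
Setting n = 6 gives 12, 18, 22 characters in each block.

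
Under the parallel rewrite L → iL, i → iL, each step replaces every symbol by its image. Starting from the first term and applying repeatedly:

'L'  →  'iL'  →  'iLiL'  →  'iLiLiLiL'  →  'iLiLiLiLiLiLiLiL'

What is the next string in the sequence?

iLiLiLiLiLiLiLiLiLiLiLiLiLiLiLiL

Replace each of the 16 characters of iLiLiLiLiLiLiLiL in place — iL iL iL iL iL iL iL iL iL iL iL iL iL iL iL iL — and concatenate.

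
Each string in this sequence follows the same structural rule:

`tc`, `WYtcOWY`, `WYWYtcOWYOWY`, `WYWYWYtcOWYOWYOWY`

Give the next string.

WYWYWYWYtcOWYOWYOWYOWY

Every step adds WY to the front and OWY to the end of the previous string.
One more step from WYWYWYtcOWYOWYOWY gives the answer.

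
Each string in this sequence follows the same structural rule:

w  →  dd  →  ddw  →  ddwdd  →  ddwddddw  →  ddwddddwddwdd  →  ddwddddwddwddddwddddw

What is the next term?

From term 3 onward, concatenate the last term with the second-to-last: dd·w = ddw, ddw·dd = ddwdd, …
So term 8 is ddwddddwddwddddwddddw·ddwddddwddwdd.

ddwddddwddwddddwddddwddwddddwddwdd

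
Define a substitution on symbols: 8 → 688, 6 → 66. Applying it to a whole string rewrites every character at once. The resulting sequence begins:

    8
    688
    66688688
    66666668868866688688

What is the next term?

Applying the rule to each of the 20 symbols of 66666668868866688688 gives the pieces 66 66 66 66 66 66 66 688 688 66 688 688 66 66 66 688 688 66 688 688, which concatenate to the answer.

666666666666666886886668868866666668868866688688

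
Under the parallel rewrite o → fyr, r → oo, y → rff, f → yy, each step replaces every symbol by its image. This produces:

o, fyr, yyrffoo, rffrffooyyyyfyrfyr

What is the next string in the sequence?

Rewriting the 18 symbols of rffrffooyyyyfyrfyr one by one yields oo yy yy oo yy yy fyr fyr rff rff rff rff yy rff oo yy rff oo; concatenated:

ooyyyyooyyyyfyrfyrrffrffrffrffyyrffooyyrffoo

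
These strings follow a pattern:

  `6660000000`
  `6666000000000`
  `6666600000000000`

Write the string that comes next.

6666660000000000000

Term n consists of n 6's, followed by 2n+1 0's, where the shown terms are n = 3, 4, 5.
For the next term, n = 6, so the run lengths are 6, 13.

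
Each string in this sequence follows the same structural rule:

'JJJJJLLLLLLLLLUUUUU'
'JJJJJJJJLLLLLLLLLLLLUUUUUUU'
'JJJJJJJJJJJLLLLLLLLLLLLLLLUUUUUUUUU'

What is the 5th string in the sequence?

Each string has the form J^{3n-1} L^{3n+3} U^{2n+1}, where the shown terms are n = 2, 3, 4.
For term 5, n = 6, so the run lengths are 17, 21, 13.

JJJJJJJJJJJJJJJJJLLLLLLLLLLLLLLLLLLLLLUUUUUUUUUUUUU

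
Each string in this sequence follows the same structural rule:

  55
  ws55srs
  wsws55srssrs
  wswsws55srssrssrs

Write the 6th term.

Every step adds ws to the front and srs to the end of the previous string.
From wswsws55srssrssrs, 2 further steps: wswsws55srssrssrs → wswswsws55srssrssrssrs → (answer).

wswswswsws55srssrssrssrssrs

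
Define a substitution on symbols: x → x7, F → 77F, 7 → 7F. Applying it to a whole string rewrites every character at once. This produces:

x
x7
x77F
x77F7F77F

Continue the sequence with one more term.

x77F7F77F7F77F7F7F77F

Expanding x77F7F77F: x→x7, 7→7F, 7→7F, F→77F, 7→7F, F→77F, 7→7F, 7→7F, F→77F. Concatenated: x7 7F 7F 77F 7F 77F 7F 7F 77F.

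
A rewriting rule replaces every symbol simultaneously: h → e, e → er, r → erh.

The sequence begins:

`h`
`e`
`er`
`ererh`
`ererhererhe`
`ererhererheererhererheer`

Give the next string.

ererhererheererhererheerererhererheererhererheerererh

Replace each of the 24 characters of ererhererheererhererheer in place — er erh er erh e er erh er erh e er er erh er erh e er erh er erh e er er erh — and concatenate.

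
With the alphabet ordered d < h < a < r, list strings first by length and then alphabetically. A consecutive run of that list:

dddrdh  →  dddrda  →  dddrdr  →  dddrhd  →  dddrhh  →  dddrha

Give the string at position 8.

Stepping forward 2 times from dddrha: dddrha → dddrhr, then the target.

dddrad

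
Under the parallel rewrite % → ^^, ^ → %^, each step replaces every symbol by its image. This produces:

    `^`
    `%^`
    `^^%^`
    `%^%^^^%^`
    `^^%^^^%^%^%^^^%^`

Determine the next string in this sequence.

%^%^^^%^%^%^^^%^^^%^^^%^%^%^^^%^

Applying the rule to each of the 16 symbols of ^^%^^^%^%^%^^^%^ gives the pieces %^ %^ ^^ %^ %^ %^ ^^ %^ ^^ %^ ^^ %^ %^ %^ ^^ %^, which concatenate to the answer.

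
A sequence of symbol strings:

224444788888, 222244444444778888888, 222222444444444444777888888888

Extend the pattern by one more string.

222222224444444444444444777788888888888

Term n consists of 2n 2's, followed by 4n 4's, followed by n 7's, followed by 2n+3 8's (n = 1, 2, …).
Setting n = 4 gives 8, 16, 4, 11 characters in each block.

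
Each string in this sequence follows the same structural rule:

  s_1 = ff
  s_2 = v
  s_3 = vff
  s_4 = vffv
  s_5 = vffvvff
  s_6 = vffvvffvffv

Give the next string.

This is a Fibonacci-style word recurrence s(k) = s(k−1)·s(k−2): e.g. v·ff = vff.
The next term joins vffvvffvffv and vffvvff.

vffvvffvffvvffvvff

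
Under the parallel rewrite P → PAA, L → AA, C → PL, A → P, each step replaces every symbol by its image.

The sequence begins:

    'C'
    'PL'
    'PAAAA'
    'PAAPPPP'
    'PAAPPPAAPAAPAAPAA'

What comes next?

φ(PAAPPPAAPAAPAAPAA) expands symbol-by-symbol to PAA P P PAA PAA PAA P P PAA P P PAA P P PAA P P; joining the 17 pieces gives the next term.

PAAPPPAAPAAPAAPPPAAPPPAAPPPAAPP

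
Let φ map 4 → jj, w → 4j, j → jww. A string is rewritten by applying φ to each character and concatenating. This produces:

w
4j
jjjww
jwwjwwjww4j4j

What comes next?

jww4j4jjww4j4jjww4j4jjjjwwjjjww

Applying the rule to each of the 13 symbols of jwwjwwjww4j4j gives the pieces jww 4j 4j jww 4j 4j jww 4j 4j jj jww jj jww, which concatenate to the answer.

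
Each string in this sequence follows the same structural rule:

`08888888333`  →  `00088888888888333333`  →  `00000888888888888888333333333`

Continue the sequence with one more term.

The n-th term is 2n-1 0's then 4n+3 8's then 3n 3's (n = 1, 2, …).
Setting n = 4 gives 7, 19, 12 characters in each block.

00000008888888888888888888333333333333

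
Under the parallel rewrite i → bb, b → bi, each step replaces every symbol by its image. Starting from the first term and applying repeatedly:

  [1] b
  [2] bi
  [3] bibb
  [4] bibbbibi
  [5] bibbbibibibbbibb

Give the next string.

bibbbibibibbbibbbibbbibibibbbibi

Applying the rule to each of the 16 symbols of bibbbibibibbbibb gives the pieces bi bb bi bi bi bb bi bb bi bb bi bi bi bb bi bi, which concatenate to the answer.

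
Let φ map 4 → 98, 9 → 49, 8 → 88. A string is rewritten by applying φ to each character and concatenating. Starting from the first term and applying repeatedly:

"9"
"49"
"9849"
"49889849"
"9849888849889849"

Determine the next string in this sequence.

49889849888888889849888849889849

Replace each of the 16 characters of 9849888849889849 in place — 49 88 98 49 88 88 88 88 98 49 88 88 49 88 98 49 — and concatenate.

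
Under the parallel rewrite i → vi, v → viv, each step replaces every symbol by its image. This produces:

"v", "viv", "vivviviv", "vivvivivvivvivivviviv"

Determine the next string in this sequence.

Replace each of the 21 characters of vivvivivvivvivivviviv in place — viv vi viv viv vi viv vi viv viv vi viv viv vi viv vi viv viv vi viv vi viv — and concatenate.

vivvivivvivvivivvivivvivvivivvivvivivvivivvivvivivviviv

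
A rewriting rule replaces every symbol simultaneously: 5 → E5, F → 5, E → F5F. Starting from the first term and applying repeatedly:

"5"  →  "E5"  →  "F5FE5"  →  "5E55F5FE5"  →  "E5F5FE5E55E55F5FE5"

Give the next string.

F5FE55E55F5FE5F5FE5E5F5FE5E55E55F5FE5

Replace each of the 18 characters of E5F5FE5E55E55F5FE5 in place — F5F E5 5 E5 5 F5F E5 F5F E5 E5 F5F E5 E5 5 E5 5 F5F E5 — and concatenate.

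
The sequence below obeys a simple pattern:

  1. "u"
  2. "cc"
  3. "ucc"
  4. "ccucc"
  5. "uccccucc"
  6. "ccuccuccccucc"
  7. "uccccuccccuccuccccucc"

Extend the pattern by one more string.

ccuccuccccuccuccccuccccuccuccccucc

This is a Fibonacci-style word recurrence s(k) = s(k−2)·s(k−1): e.g. u·cc = ucc.
Continuing: ccuccuccccucc · uccccuccccuccuccccucc gives term 8.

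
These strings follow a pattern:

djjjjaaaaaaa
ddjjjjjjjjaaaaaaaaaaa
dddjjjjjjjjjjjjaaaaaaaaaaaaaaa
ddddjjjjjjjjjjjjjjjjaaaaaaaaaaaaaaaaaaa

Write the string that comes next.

The n-th term is n d's then 4n j's then 4n+3 a's (n = 1, 2, …).
At n = 5 the blocks have lengths 5, 20, 23.

dddddjjjjjjjjjjjjjjjjjjjjaaaaaaaaaaaaaaaaaaaaaaa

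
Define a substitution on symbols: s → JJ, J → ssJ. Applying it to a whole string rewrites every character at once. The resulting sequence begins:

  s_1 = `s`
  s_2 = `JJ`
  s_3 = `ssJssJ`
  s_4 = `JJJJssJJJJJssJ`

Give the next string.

Replace each of the 14 characters of JJJJssJJJJJssJ in place — ssJ ssJ ssJ ssJ JJ JJ ssJ ssJ ssJ ssJ ssJ JJ JJ ssJ — and concatenate.

ssJssJssJssJJJJJssJssJssJssJssJJJJJssJ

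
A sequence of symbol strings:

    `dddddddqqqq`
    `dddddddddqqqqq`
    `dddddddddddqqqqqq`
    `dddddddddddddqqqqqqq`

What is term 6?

Reading off run lengths: d runs 7, 9, 11, 13; q runs 4, 5, 6, 7 — each is linear in n, where the shown terms are n = 3, 4, 5, 6.
Setting n = 8 gives 17, 9 characters in each block.

dddddddddddddddddqqqqqqqqq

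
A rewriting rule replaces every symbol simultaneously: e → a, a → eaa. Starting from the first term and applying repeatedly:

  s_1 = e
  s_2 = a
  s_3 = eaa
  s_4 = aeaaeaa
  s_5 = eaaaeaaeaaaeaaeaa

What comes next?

aeaaeaaeaaaeaaeaaaeaaeaaeaaaeaaeaaaeaaeaa

Applying the rule to each of the 17 symbols of eaaaeaaeaaaeaaeaa gives the pieces a eaa eaa eaa a eaa eaa a eaa eaa eaa a eaa eaa a eaa eaa, which concatenate to the answer.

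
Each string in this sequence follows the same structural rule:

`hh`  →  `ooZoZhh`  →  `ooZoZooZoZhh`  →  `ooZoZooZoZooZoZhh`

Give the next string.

Every step adds ooZoZ at the front: s(k+1) = ooZoZ·s(k).
Applying this once more to ooZoZooZoZooZoZhh:

ooZoZooZoZooZoZooZoZhh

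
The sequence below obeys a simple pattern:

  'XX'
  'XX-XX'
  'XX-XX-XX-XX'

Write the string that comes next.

XX-XX-XX-XX-XX-XX-XX-XX

s(k+1) = s(k)·-·s(k) — each term doubles the last with '-' between the halves.
So the next term is two copies of XX-XX-XX-XX with '-' between the halves.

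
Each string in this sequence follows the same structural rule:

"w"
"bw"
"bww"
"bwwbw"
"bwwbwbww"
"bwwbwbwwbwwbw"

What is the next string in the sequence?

bwwbwbwwbwwbwbwwbwbww

Each term (from the third on) is the previous term followed by the one before it: term 3 = bw·w = bww.
The next term joins bwwbwbwwbwwbw and bwwbwbww.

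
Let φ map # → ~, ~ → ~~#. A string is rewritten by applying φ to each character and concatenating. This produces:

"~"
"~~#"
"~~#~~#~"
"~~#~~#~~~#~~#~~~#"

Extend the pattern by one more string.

Rewriting the 17 symbols of ~~#~~#~~~#~~#~~~# one by one yields ~~# ~~# ~ ~~# ~~# ~ ~~# ~~# ~~# ~ ~~# ~~# ~ ~~# ~~# ~~# ~; concatenated:

~~#~~#~~~#~~#~~~#~~#~~#~~~#~~#~~~#~~#~~#~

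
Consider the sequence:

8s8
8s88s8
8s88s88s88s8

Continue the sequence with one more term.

8s88s88s88s88s88s88s88s8

Each string is two copies of the previous one concatenated.
One more doubling of 8s88s88s88s8 gives the answer.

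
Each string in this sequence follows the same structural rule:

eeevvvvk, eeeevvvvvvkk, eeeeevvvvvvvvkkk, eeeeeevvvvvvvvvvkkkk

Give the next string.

The n-th term is n+1 e's then 2n v's then n-1 k's, where the shown terms are n = 2, 3, 4, 5.
At n = 6 the blocks have lengths 7, 12, 5.

eeeeeeevvvvvvvvvvvvkkkkk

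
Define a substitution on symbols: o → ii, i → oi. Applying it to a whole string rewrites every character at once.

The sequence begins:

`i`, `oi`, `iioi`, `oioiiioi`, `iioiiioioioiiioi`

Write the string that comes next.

Rewriting the 16 symbols of iioiiioioioiiioi one by one yields oi oi ii oi oi oi ii oi ii oi ii oi oi oi ii oi; concatenated:

oioiiioioioiiioiiioiiioioioiiioi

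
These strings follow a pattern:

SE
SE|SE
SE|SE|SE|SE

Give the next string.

s(k+1) = s(k)·|·s(k) — each term doubles the last with '|' between the halves.
So the next term is two copies of SE|SE|SE|SE with '|' between the halves.

SE|SE|SE|SE|SE|SE|SE|SE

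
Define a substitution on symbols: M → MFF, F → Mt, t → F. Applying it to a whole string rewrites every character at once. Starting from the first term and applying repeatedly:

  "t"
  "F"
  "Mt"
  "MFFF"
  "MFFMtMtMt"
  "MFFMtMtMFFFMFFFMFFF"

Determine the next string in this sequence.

Rewriting the 19 symbols of MFFMtMtMFFFMFFFMFFF one by one yields MFF Mt Mt MFF F MFF F MFF Mt Mt Mt MFF Mt Mt Mt MFF Mt Mt Mt; concatenated:

MFFMtMtMFFFMFFFMFFMtMtMtMFFMtMtMtMFFMtMtMt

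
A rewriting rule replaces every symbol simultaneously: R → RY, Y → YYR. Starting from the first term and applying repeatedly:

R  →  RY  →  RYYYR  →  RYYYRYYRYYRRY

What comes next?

Applying the rule to each of the 13 symbols of RYYYRYYRYYRRY gives the pieces RY YYR YYR YYR RY YYR YYR RY YYR YYR RY RY YYR, which concatenate to the answer.

RYYYRYYRYYRRYYYRYYRRYYYRYYRRYRYYYR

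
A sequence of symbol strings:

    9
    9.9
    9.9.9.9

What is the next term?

Every step duplicates the string with '.' between the halves.
One more doubling of 9.9.9.9 gives the answer.

9.9.9.9.9.9.9.9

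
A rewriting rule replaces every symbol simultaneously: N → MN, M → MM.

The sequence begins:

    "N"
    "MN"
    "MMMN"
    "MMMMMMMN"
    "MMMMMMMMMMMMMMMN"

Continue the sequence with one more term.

Rewriting the 16 symbols of MMMMMMMMMMMMMMMN one by one yields MM MM MM MM MM MM MM MM MM MM MM MM MM MM MM MN; concatenated:

MMMMMMMMMMMMMMMMMMMMMMMMMMMMMMMN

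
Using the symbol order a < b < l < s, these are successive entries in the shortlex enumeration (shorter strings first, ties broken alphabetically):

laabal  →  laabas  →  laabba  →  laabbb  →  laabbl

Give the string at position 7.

laabla

Continuing the enumeration 2 steps past laabbl: laabbl → laabbs → (answer).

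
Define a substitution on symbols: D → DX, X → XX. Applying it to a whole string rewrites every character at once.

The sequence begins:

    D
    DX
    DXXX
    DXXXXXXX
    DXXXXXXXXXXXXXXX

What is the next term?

DXXXXXXXXXXXXXXXXXXXXXXXXXXXXXXX

φ(DXXXXXXXXXXXXXXX) expands symbol-by-symbol to DX XX XX XX XX XX XX XX XX XX XX XX XX XX XX XX; joining the 16 pieces gives the next term.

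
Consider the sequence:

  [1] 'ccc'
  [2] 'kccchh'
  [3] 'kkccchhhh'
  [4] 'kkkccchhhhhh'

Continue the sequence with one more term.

kkkkccchhhhhhhh

Each term wraps the previous one in k on the left and hh on the right.
One more step from kkkccchhhhhh gives the answer.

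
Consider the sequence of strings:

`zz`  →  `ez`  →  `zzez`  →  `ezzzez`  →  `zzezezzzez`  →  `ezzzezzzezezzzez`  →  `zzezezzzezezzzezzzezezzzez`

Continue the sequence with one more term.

From term 3 onward, concatenate the second-to-last term with the last: zz·ez = zzez, ez·zzez = ezzzez, …
The next term joins ezzzezzzezezzzez and zzezezzzezezzzezzzezezzzez.

ezzzezzzezezzzezzzezezzzezezzzezzzezezzzez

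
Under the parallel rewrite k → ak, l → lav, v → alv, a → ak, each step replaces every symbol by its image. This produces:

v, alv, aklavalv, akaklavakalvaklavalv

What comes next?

Rewriting the 20 symbols of akaklavakalvaklavalv one by one yields ak ak ak ak lav ak alv ak ak ak lav alv ak ak lav ak alv ak lav alv; concatenated:

akakakaklavakalvakakaklavalvakaklavakalvaklavalv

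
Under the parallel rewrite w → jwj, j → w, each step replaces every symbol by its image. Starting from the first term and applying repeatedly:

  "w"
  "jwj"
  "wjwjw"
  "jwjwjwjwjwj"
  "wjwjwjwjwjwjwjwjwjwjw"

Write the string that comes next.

jwjwjwjwjwjwjwjwjwjwjwjwjwjwjwjwjwjwjwjwjwj

φ(wjwjwjwjwjwjwjwjwjwjw) expands symbol-by-symbol to jwj w jwj w jwj w jwj w jwj w jwj w jwj w jwj w jwj w jwj w jwj; joining the 21 pieces gives the next term.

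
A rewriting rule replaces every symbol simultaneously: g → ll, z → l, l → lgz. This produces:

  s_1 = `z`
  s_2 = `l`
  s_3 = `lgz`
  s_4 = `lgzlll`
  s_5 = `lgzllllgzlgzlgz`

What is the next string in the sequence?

Rewriting the 15 symbols of lgzllllgzlgzlgz one by one yields lgz ll l lgz lgz lgz lgz ll l lgz ll l lgz ll l; concatenated:

lgzllllgzlgzlgzlgzllllgzllllgzlll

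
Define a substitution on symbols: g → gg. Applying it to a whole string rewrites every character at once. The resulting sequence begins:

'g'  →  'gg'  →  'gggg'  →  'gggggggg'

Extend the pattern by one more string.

gggggggggggggggg

Apply φ to gggggggg symbol by symbol: g→gg, g→gg, g→gg, g→gg, g→gg, g→gg, g→gg, g→gg; joined: gg gg gg gg gg gg gg gg.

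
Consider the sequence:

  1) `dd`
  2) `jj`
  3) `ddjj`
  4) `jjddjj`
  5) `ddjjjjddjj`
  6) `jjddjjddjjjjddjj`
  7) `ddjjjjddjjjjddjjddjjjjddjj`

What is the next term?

jjddjjddjjjjddjjddjjjjddjjjjddjjddjjjjddjj

From term 3 onward, concatenate the second-to-last term with the last: dd·jj = ddjj, jj·ddjj = jjddjj, …
Continuing: jjddjjddjjjjddjj · ddjjjjddjjjjddjjddjjjjddjj gives term 8.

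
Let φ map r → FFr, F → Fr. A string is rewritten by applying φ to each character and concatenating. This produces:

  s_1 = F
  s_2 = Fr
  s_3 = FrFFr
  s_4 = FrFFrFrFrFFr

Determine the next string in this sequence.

FrFFrFrFrFFrFrFFrFrFFrFrFrFFr

Expanding FrFFrFrFrFFr: F→Fr, r→FFr, F→Fr, F→Fr, r→FFr, F→Fr, r→FFr, F→Fr, r→FFr, F→Fr, F→Fr, r→FFr. Concatenated: Fr FFr Fr Fr FFr Fr FFr Fr FFr Fr Fr FFr.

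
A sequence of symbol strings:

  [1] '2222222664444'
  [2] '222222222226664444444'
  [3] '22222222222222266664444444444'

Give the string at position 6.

22222222222222222222222222266666664444444444444444444

Reading off run lengths: 2 runs 7, 11, 15; 6 runs 2, 3, 4; 4 runs 4, 7, 10 — each is linear in n (n = 1, 2, …).
At n = 6 the blocks have lengths 27, 7, 19.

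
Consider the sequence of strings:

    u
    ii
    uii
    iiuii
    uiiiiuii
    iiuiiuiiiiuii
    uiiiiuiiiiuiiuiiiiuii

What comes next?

From term 3 onward, concatenate the second-to-last term with the last: u·ii = uii, ii·uii = iiuii, …
Continuing: iiuiiuiiiiuii · uiiiiuiiiiuiiuiiiiuii gives term 8.

iiuiiuiiiiuiiuiiiiuiiiiuiiuiiiiuii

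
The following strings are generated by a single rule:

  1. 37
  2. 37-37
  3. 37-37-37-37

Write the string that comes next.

37-37-37-37-37-37-37-37

s(k+1) = s(k)·-·s(k) — each term doubles the last with '-' between the halves.
So the next term is two copies of 37-37-37-37 with '-' between the halves.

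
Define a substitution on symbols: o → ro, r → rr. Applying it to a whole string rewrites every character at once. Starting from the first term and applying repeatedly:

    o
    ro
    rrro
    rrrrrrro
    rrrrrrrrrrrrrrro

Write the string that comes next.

Applying the rule to each of the 16 symbols of rrrrrrrrrrrrrrro gives the pieces rr rr rr rr rr rr rr rr rr rr rr rr rr rr rr ro, which concatenate to the answer.

rrrrrrrrrrrrrrrrrrrrrrrrrrrrrrro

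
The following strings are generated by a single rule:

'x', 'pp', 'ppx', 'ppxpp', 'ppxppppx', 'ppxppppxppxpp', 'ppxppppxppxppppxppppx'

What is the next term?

This is a Fibonacci-style word recurrence s(k) = s(k−1)·s(k−2): e.g. pp·x = ppx.
The next term joins ppxppppxppxppppxppppx and ppxppppxppxpp.

ppxppppxppxppppxppppxppxppppxppxpp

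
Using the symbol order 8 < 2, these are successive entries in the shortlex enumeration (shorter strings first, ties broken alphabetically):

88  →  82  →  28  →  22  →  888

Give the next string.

882

Treat 888 as a base-2 numeral over the given alphabet and add one, carrying through any trailing 2's.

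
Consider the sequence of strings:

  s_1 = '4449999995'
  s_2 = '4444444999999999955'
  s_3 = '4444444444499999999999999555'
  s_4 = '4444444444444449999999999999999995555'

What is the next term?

Term n consists of 4n-1 4's, followed by 4n+2 9's, followed by n 5's (n = 1, 2, …).
For the next term, n = 5, so the run lengths are 19, 22, 5.

4444444444444444444999999999999999999999955555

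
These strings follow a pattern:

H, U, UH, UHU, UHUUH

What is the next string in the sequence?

From term 3 onward, concatenate the last term with the second-to-last: U·H = UH, UH·U = UHU, …
Continuing: UHUUH · UHU gives term 6.

UHUUHUHU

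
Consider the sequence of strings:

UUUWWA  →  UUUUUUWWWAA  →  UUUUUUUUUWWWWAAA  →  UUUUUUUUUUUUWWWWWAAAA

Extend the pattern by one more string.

The n-th term is 3n U's then n+1 W's then n A's (n = 1, 2, …).
For the next term, n = 5, so the run lengths are 15, 6, 5.

UUUUUUUUUUUUUUUWWWWWWAAAAA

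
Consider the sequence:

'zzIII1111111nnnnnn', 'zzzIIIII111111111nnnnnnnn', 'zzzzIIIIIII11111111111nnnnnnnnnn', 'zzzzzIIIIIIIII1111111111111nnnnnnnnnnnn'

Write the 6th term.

Reading off run lengths: z runs 2, 3, 4, 5; I runs 3, 5, 7, 9; 1 runs 7, 9, 11, 13; n runs 6, 8, 10, 12 — each is linear in n, where the shown terms are n = 2, 3, 4, 5.
At n = 7 the blocks have lengths 7, 13, 17, 16.

zzzzzzzIIIIIIIIIIIII11111111111111111nnnnnnnnnnnnnnnn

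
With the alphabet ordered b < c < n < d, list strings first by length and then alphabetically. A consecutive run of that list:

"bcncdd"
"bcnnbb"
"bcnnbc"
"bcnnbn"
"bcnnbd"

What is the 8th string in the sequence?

Stepping forward 3 times from bcnnbd: bcnnbd → bcnncb → bcnncc, then the target.

bcnncn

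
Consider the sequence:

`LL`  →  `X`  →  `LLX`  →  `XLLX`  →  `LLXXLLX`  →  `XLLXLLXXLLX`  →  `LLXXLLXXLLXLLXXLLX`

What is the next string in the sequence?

From term 3 onward, concatenate the second-to-last term with the last: LL·X = LLX, X·LLX = XLLX, …
The next term joins XLLXLLXXLLX and LLXXLLXXLLXLLXXLLX.

XLLXLLXXLLXLLXXLLXXLLXLLXXLLX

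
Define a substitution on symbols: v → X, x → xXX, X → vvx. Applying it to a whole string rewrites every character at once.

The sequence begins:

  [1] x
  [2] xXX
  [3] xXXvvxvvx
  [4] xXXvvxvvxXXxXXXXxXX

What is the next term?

Applying the rule to each of the 19 symbols of xXXvvxvvxXXxXXXXxXX gives the pieces xXX vvx vvx X X xXX X X xXX vvx vvx xXX vvx vvx vvx vvx xXX vvx vvx, which concatenate to the answer.

xXXvvxvvxXXxXXXXxXXvvxvvxxXXvvxvvxvvxvvxxXXvvxvvx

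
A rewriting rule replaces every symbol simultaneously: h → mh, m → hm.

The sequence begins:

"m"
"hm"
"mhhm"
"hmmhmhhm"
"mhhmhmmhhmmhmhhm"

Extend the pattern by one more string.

hmmhmhhmmhhmhmmhmhhmhmmhhmmhmhhm

φ(mhhmhmmhhmmhmhhm) expands symbol-by-symbol to hm mh mh hm mh hm hm mh mh hm hm mh hm mh mh hm; joining the 16 pieces gives the next term.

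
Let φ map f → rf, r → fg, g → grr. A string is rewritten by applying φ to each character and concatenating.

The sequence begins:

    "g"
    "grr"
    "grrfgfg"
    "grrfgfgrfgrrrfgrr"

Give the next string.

grrfgfgrfgrrrfgrrfgrfgrrfgfgfgrfgrrfgfg

Applying the rule to each of the 17 symbols of grrfgfgrfgrrrfgrr gives the pieces grr fg fg rf grr rf grr fg rf grr fg fg fg rf grr fg fg, which concatenate to the answer.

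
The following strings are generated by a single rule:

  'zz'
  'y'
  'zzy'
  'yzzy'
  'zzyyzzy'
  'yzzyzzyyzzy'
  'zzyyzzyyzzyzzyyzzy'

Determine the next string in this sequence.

yzzyzzyyzzyzzyyzzyyzzyzzyyzzy

Each term (from the third on) is the two preceding terms concatenated in order: term 3 = zz·y = zzy.
The next term joins yzzyzzyyzzy and zzyyzzyyzzyzzyyzzy.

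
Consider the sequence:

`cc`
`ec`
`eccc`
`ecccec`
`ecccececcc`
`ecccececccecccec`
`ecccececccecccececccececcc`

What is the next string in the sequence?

From term 3 onward, concatenate the last term with the second-to-last: ec·cc = eccc, eccc·ec = ecccec, …
So term 8 is ecccececccecccececccececcc·ecccececccecccec.

ecccececccecccececccececccecccececccecccec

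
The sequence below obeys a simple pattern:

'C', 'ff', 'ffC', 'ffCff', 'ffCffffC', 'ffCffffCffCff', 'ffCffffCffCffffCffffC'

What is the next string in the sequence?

ffCffffCffCffffCffffCffCffffCffCff

Each term (from the third on) is the previous term followed by the one before it: term 3 = ff·C = ffC.
The next term joins ffCffffCffCffffCffffC and ffCffffCffCff.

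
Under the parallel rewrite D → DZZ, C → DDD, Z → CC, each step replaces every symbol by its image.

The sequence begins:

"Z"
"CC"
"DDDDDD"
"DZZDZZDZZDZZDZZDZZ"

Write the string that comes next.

DZZCCCCDZZCCCCDZZCCCCDZZCCCCDZZCCCCDZZCCCC

Replace each of the 18 characters of DZZDZZDZZDZZDZZDZZ in place — DZZ CC CC DZZ CC CC DZZ CC CC DZZ CC CC DZZ CC CC DZZ CC CC — and concatenate.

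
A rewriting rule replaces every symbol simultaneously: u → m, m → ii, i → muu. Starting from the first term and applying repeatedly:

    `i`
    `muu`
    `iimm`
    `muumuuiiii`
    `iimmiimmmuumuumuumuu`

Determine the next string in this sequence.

Rewriting the 20 symbols of iimmiimmmuumuumuumuu one by one yields muu muu ii ii muu muu ii ii ii m m ii m m ii m m ii m m; concatenated:

muumuuiiiimuumuuiiiiiimmiimmiimmiimm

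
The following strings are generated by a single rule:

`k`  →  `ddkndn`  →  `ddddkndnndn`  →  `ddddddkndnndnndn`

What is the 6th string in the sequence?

ddddddddddkndnndnndnndnndn

Every step adds dd to the front and ndn to the end of the previous string.
From ddddddkndnndnndn, 2 further steps: ddddddkndnndnndn → ddddddddkndnndnndnndn → (answer).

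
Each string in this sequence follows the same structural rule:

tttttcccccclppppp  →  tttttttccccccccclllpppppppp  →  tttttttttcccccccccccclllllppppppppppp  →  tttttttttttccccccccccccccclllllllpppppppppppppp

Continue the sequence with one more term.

tttttttttttttcccccccccccccccccclllllllllppppppppppppppppp

The n-th term is 2n+3 t's then 3n+3 c's then 2n-1 l's then 3n+2 p's (n = 1, 2, …).
For the next term, n = 5, so the run lengths are 13, 18, 9, 17.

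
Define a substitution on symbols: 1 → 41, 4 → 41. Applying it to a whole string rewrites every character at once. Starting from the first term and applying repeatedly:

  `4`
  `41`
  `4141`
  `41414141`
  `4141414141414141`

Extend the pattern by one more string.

Rewriting the 16 symbols of 4141414141414141 one by one yields 41 41 41 41 41 41 41 41 41 41 41 41 41 41 41 41; concatenated:

41414141414141414141414141414141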